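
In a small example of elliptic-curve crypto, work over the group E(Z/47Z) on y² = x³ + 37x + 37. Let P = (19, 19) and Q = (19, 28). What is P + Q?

O

The two points share x = 19 and their y-coordinates satisfy 19 + 28 ≡ 0 (mod 47), so they are inverses. Their sum is ∞.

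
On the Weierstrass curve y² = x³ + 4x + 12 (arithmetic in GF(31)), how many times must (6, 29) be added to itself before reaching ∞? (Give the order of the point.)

5

2P: tangent at (6, 29): λ = (3·6² + 4)/(2·29) ≡ 19/27. 27⁻¹ ≡ 23 (mod 31), so λ ≡ 19·23 ≡ 3.
  x = λ² - 6 - 6 = 9 - 12 ≡ 28; y = λ·(6 - 28) - 29 ≡ 29. → (28, 29)
3P: (28, 29) + (6, 29). λ = (29 - 29)/(6 - 28) ≡ 0/9 mod 31. 9⁻¹ ≡ 7 (mod 31) since 9·7 = 63 ≡ 1, so λ ≡ 0.
  x = λ² - 28 - 6 = 0 - 34 ≡ 28; y = λ·(28 - 28) - 29 ≡ 2. → (28, 2)
4P: (28, 2) + (6, 29). λ = (29 - 2)/(6 - 28) ≡ 27/9 mod 31. 9⁻¹ ≡ 7 (mod 31) since 9·7 = 63 ≡ 1, so λ ≡ 3.
  x = λ² - 28 - 6 = 9 - 34 ≡ 6; y = λ·(28 - 6) - 2 ≡ 2. → (6, 2)
5P: (6, 2) + (6, 29): same x and y₁ ≡ -y₂, so the sum is ∞.
5P = ∞, so the order is 5.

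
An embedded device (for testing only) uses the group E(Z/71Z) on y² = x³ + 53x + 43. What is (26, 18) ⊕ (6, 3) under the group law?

(26, 18) + (6, 3). λ = (3 - 18)/(6 - 26) ≡ 56/51 mod 71. 51⁻¹ ≡ 39 (mod 71), so λ ≡ 54.
  x = λ² - 26 - 6 = 2916 - 32 ≡ 44; y = λ·(26 - 44) - 18 ≡ 4. → (44, 4)

(44, 4)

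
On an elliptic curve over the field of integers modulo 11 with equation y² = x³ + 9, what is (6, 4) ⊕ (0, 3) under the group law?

(9, 1)

(6, 4) + (0, 3). λ = (3 - 4)/(0 - 6) ≡ 10/5 mod 11. 5⁻¹ ≡ 9 (mod 11), so λ ≡ 2.
  x = λ² - 6 - 0 = 4 - 6 ≡ 9; y = λ·(6 - 9) - 4 ≡ 1. → (9, 1)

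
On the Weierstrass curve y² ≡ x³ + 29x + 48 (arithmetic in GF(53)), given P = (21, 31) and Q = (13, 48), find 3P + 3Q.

First 3P:
Repeated addition: build up to 3P.
2P: tangent at (21, 31): λ = (3·21² + 29)/(2·31) ≡ 27/9. 9⁻¹ ≡ 6 (mod 53), so λ ≡ 27·6 ≡ 3.
  x = λ² - 21 - 21 = 9 - 42 ≡ 20; y = λ·(21 - 20) - 31 ≡ 25. → (20, 25)
3P: (20, 25) + (21, 31). λ = (31 - 25)/(21 - 20) ≡ 6/1 mod 53. 1⁻¹ ≡ 1 (mod 53), so λ ≡ 6.
  x = λ² - 20 - 21 = 36 - 41 ≡ 48; y = λ·(20 - 48) - 25 ≡ 19. → (48, 19)
3P = (48, 19).
Next 3Q:
Repeated addition: build up to 3Q.
2Q: tangent at (13, 48): λ = (3·13² + 29)/(2·48) ≡ 6/43. 43⁻¹ ≡ 37 (mod 53) since 43·37 = 1591 ≡ 1, so λ ≡ 6·37 ≡ 10.
  x = λ² - 13 - 13 = 100 - 26 ≡ 21; y = λ·(13 - 21) - 48 ≡ 31. → (21, 31)
3Q: (21, 31) + (13, 48). λ = (48 - 31)/(13 - 21) ≡ 17/45 mod 53. 45⁻¹ ≡ 33 (mod 53) since 45·33 = 1485 ≡ 1, so λ ≡ 31.
  x = λ² - 21 - 13 = 961 - 34 ≡ 26; y = λ·(21 - 26) - 31 ≡ 26. → (26, 26)
3Q = (26, 26).
Finally 3P + 3Q:
(48, 19) + (26, 26). λ = (26 - 19)/(26 - 48) ≡ 7/31 mod 53. 31⁻¹ ≡ 12 (mod 53), so λ ≡ 31.
  x = λ² - 48 - 26 = 961 - 74 ≡ 39; y = λ·(48 - 39) - 19 ≡ 48. → (39, 48)

(39, 48)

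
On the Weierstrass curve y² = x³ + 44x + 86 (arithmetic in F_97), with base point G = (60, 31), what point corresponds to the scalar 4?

(44, 10)

Double-and-add on 4 = (100)₂. Start with G = (60, 31) for the leading 1-bit.
double: tangent at (60, 31): λ = (3·60² + 44)/(2·31) ≡ 77/62. 62⁻¹ ≡ 36 (mod 97), so λ ≡ 77·36 ≡ 56.
  x = λ² - 60 - 60 = 3136 - 120 ≡ 9; y = λ·(60 - 9) - 31 ≡ 12. → (9, 12)
double: tangent at (9, 12): λ = (3·9² + 44)/(2·12) ≡ 93/24. 24⁻¹ ≡ 93 (mod 97) since 24·93 = 2232 ≡ 1, so λ ≡ 93·93 ≡ 16.
  x = λ² - 9 - 9 = 256 - 18 ≡ 44; y = λ·(9 - 44) - 12 ≡ 10. → (44, 10)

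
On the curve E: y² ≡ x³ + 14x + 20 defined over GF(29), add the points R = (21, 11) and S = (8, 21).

(9, 11)

(21, 11) + (8, 21). λ = (21 - 11)/(8 - 21) ≡ 10/16 mod 29. 16⁻¹ ≡ 20 (mod 29), so λ ≡ 26.
  x = λ² - 21 - 8 = 676 - 29 ≡ 9; y = λ·(21 - 9) - 11 ≡ 11. → (9, 11)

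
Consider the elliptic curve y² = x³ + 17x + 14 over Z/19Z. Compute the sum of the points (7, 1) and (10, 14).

(6, 16)

(7, 1) + (10, 14). λ = (14 - 1)/(10 - 7) ≡ 13/3 mod 19. 3⁻¹ ≡ 13 (mod 19), so λ ≡ 17.
  x = λ² - 7 - 10 = 289 - 17 ≡ 6; y = λ·(7 - 6) - 1 ≡ 16. → (6, 16)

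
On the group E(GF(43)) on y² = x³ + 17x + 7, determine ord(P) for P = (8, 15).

2P: tangent at (8, 15): λ = (3·8² + 17)/(2·15) ≡ 37/30. 30⁻¹ ≡ 33 (mod 43) since 30·33 = 990 ≡ 1, so λ ≡ 37·33 ≡ 17.
  x = λ² - 8 - 8 = 289 - 16 ≡ 15; y = λ·(8 - 15) - 15 ≡ 38. → (15, 38)
3P: (15, 38) + (8, 15). λ = (15 - 38)/(8 - 15) ≡ 20/36 mod 43. 36⁻¹ ≡ 6 (mod 43), so λ ≡ 34.
  x = λ² - 15 - 8 = 1156 - 23 ≡ 15; y = λ·(15 - 15) - 38 ≡ 5. → (15, 5)
4P: (15, 5) + (8, 15). λ = (15 - 5)/(8 - 15) ≡ 10/36 mod 43. 36⁻¹ ≡ 6 (mod 43) since 36·6 = 216 ≡ 1, so λ ≡ 17.
  x = λ² - 15 - 8 = 289 - 23 ≡ 8; y = λ·(15 - 8) - 5 ≡ 28. → (8, 28)
5P: (8, 28) + (8, 15): same x and y₁ ≡ -y₂, so the sum is O.
5P = O, so the order is 5.

5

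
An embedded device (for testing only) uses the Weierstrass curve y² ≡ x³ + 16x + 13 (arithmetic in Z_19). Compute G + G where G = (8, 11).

tangent at (8, 11): λ = (3·8² + 16)/(2·11) ≡ 18/3. 3⁻¹ ≡ 13 (mod 19) since 3·13 = 39 ≡ 1, so λ ≡ 18·13 ≡ 6.
  x = λ² - 8 - 8 = 36 - 16 ≡ 1; y = λ·(8 - 1) - 11 ≡ 12. → (1, 12)

(1, 12)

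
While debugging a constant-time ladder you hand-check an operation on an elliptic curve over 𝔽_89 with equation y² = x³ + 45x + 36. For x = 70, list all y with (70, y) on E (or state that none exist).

x³ + 45x + 36 = 346186 ≡ 65 (mod 89).
65 is a non-residue mod 89; no y exists.

none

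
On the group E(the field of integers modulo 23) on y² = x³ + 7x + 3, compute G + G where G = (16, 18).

tangent at (16, 18): λ = (3·16² + 7)/(2·18) ≡ 16/13. 13⁻¹ ≡ 16 (mod 23), so λ ≡ 16·16 ≡ 3.
  x = λ² - 16 - 16 = 9 - 32 ≡ 0; y = λ·(16 - 0) - 18 ≡ 7. → (0, 7)

(0, 7)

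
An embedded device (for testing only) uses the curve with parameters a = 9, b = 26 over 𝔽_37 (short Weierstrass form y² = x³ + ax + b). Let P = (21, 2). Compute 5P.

(0, 27)

Repeated addition: build up to 5P.
2P: tangent at (21, 2): λ = (3·21² + 9)/(2·2) ≡ 0/4. 4⁻¹ ≡ 28 (mod 37) since 4·28 = 112 ≡ 1, so λ ≡ 0·28 ≡ 0.
  x = λ² - 21 - 21 = 0 - 42 ≡ 32; y = λ·(21 - 32) - 2 ≡ 35. → (32, 35)
3P: (32, 35) + (21, 2). λ = (2 - 35)/(21 - 32) ≡ 4/26 mod 37. 26⁻¹ ≡ 10 (mod 37), so λ ≡ 3.
  x = λ² - 32 - 21 = 9 - 53 ≡ 30; y = λ·(32 - 30) - 35 ≡ 8. → (30, 8)
4P: (30, 8) + (21, 2). λ = (2 - 8)/(21 - 30) ≡ 31/28 mod 37. 28⁻¹ ≡ 4 (mod 37) since 28·4 = 112 ≡ 1, so λ ≡ 13.
  x = λ² - 30 - 21 = 169 - 51 ≡ 7; y = λ·(30 - 7) - 8 ≡ 32. → (7, 32)
5P: (7, 32) + (21, 2). λ = (2 - 32)/(21 - 7) ≡ 7/14 mod 37. 14⁻¹ ≡ 8 (mod 37), so λ ≡ 19.
  x = λ² - 7 - 21 = 361 - 28 ≡ 0; y = λ·(7 - 0) - 32 ≡ 27. → (0, 27)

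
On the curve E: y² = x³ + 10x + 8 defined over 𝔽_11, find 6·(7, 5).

(7, 6)

Write P = (7, 5).
Repeated addition: build up to 6P.
2P: tangent at (7, 5): λ = (3·7² + 10)/(2·5) ≡ 3/10. 10⁻¹ ≡ 10 (mod 11) since 10·10 = 100 ≡ 1, so λ ≡ 3·10 ≡ 8.
  x = λ² - 7 - 7 = 64 - 14 ≡ 6; y = λ·(7 - 6) - 5 ≡ 3. → (6, 3)
3P: (6, 3) + (7, 5). λ = (5 - 3)/(7 - 6) ≡ 2/1 mod 11. 1⁻¹ ≡ 1 (mod 11) since 1·1 = 1 ≡ 1, so λ ≡ 2.
  x = λ² - 6 - 7 = 4 - 13 ≡ 2; y = λ·(6 - 2) - 3 ≡ 5. → (2, 5)
4P: (2, 5) + (7, 5). λ = (5 - 5)/(7 - 2) ≡ 0/5 mod 11. 5⁻¹ ≡ 9 (mod 11) since 5·9 = 45 ≡ 1, so λ ≡ 0.
  x = λ² - 2 - 7 = 0 - 9 ≡ 2; y = λ·(2 - 2) - 5 ≡ 6. → (2, 6)
5P: (2, 6) + (7, 5). λ = (5 - 6)/(7 - 2) ≡ 10/5 mod 11. 5⁻¹ ≡ 9 (mod 11), so λ ≡ 2.
  x = λ² - 2 - 7 = 4 - 9 ≡ 6; y = λ·(2 - 6) - 6 ≡ 8. → (6, 8)
6P: (6, 8) + (7, 5). λ = (5 - 8)/(7 - 6) ≡ 8/1 mod 11. 1⁻¹ ≡ 1 (mod 11), so λ ≡ 8.
  x = λ² - 6 - 7 = 64 - 13 ≡ 7; y = λ·(6 - 7) - 8 ≡ 6. → (7, 6)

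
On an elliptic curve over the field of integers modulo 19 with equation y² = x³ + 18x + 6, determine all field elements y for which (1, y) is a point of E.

x³ + 18x + 6 = 25 ≡ 6 (mod 19).
Square roots of 6 mod 19: 5 and 14 (since 5² = 25 ≡ 6).

5, 14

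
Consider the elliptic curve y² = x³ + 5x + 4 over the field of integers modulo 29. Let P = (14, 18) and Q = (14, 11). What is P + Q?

O

The two points share x = 14 and their y-coordinates satisfy 18 + 11 ≡ 0 (mod 29), so they are inverses. Their sum is the point at infinity.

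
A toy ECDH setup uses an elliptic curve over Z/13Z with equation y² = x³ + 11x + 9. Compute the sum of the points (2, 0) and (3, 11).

(12, 7)

(2, 0) + (3, 11). λ = (11 - 0)/(3 - 2) ≡ 11/1 mod 13. 1⁻¹ ≡ 1 (mod 13) since 1·1 = 1 ≡ 1, so λ ≡ 11.
  x = λ² - 2 - 3 = 121 - 5 ≡ 12; y = λ·(2 - 12) - 0 ≡ 7. → (12, 7)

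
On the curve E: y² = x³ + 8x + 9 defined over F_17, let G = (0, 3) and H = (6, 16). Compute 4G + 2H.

O

First 4G:
Repeated addition: build up to 4G.
2G: tangent at (0, 3): λ = (3·0² + 8)/(2·3) ≡ 8/6. 6⁻¹ ≡ 3 (mod 17) since 6·3 = 18 ≡ 1, so λ ≡ 8·3 ≡ 7.
  x = λ² - 0 - 0 = 49 - 0 ≡ 15; y = λ·(0 - 15) - 3 ≡ 11. → (15, 11)
3G: (15, 11) + (0, 3). λ = (3 - 11)/(0 - 15) ≡ 9/2 mod 17. 2⁻¹ ≡ 9 (mod 17) since 2·9 = 18 ≡ 1, so λ ≡ 13.
  x = λ² - 15 - 0 = 169 - 15 ≡ 1; y = λ·(15 - 1) - 11 ≡ 1. → (1, 1)
4G: (1, 1) + (0, 3). λ = (3 - 1)/(0 - 1) ≡ 2/16 mod 17. 16⁻¹ ≡ 16 (mod 17) since 16·16 = 256 ≡ 1, so λ ≡ 15.
  x = λ² - 1 - 0 = 225 - 1 ≡ 3; y = λ·(1 - 3) - 1 ≡ 3. → (3, 3)
4G = (3, 3).
Next 2H:
Repeated addition: build up to 2H.
2H: tangent at (6, 16): λ = (3·6² + 8)/(2·16) ≡ 14/15. 15⁻¹ ≡ 8 (mod 17), so λ ≡ 14·8 ≡ 10.
  x = λ² - 6 - 6 = 100 - 12 ≡ 3; y = λ·(6 - 3) - 16 ≡ 14. → (3, 14)
2H = (3, 14).
Finally 4G + 2H:
(3, 3) + (3, 14): same x and y₁ ≡ -y₂, so the sum is O.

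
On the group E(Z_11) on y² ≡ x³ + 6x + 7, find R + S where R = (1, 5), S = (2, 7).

(1, 5) + (2, 7). λ = (7 - 5)/(2 - 1) ≡ 2/1 mod 11. 1⁻¹ ≡ 1 (mod 11) since 1·1 = 1 ≡ 1, so λ ≡ 2.
  x = λ² - 1 - 2 = 4 - 3 ≡ 1; y = λ·(1 - 1) - 5 ≡ 6. → (1, 6)

(1, 6)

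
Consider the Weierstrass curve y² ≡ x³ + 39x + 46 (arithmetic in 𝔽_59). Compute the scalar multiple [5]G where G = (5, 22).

Repeated addition: build up to 5G.
2G: tangent at (5, 22): λ = (3·5² + 39)/(2·22) ≡ 55/44. 44⁻¹ ≡ 55 (mod 59) since 44·55 = 2420 ≡ 1, so λ ≡ 55·55 ≡ 16.
  x = λ² - 5 - 5 = 256 - 10 ≡ 10; y = λ·(5 - 10) - 22 ≡ 16. → (10, 16)
3G: (10, 16) + (5, 22). λ = (22 - 16)/(5 - 10) ≡ 6/54 mod 59. 54⁻¹ ≡ 47 (mod 59), so λ ≡ 46.
  x = λ² - 10 - 5 = 2116 - 15 ≡ 36; y = λ·(10 - 36) - 16 ≡ 27. → (36, 27)
4G: (36, 27) + (5, 22). λ = (22 - 27)/(5 - 36) ≡ 54/28 mod 59. 28⁻¹ ≡ 19 (mod 59) since 28·19 = 532 ≡ 1, so λ ≡ 23.
  x = λ² - 36 - 5 = 529 - 41 ≡ 16; y = λ·(36 - 16) - 27 ≡ 20. → (16, 20)
5G: (16, 20) + (5, 22). λ = (22 - 20)/(5 - 16) ≡ 2/48 mod 59. 48⁻¹ ≡ 16 (mod 59), so λ ≡ 32.
  x = λ² - 16 - 5 = 1024 - 21 ≡ 0; y = λ·(16 - 0) - 20 ≡ 20. → (0, 20)

(0, 20)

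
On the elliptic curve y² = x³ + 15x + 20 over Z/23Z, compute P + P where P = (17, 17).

tangent at (17, 17): λ = (3·17² + 15)/(2·17) ≡ 8/11. 11⁻¹ ≡ 21 (mod 23), so λ ≡ 8·21 ≡ 7.
  x = λ² - 17 - 17 = 49 - 34 ≡ 15; y = λ·(17 - 15) - 17 ≡ 20. → (15, 20)

(15, 20)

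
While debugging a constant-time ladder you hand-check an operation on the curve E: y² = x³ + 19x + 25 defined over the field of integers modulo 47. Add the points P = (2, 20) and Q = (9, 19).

(13, 42)

(2, 20) + (9, 19). λ = (19 - 20)/(9 - 2) ≡ 46/7 mod 47. 7⁻¹ ≡ 27 (mod 47) since 7·27 = 189 ≡ 1, so λ ≡ 20.
  x = λ² - 2 - 9 = 400 - 11 ≡ 13; y = λ·(2 - 13) - 20 ≡ 42. → (13, 42)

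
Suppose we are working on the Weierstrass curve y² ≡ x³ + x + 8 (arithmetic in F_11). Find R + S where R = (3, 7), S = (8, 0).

(3, 7) + (8, 0). λ = (0 - 7)/(8 - 3) ≡ 4/5 mod 11. 5⁻¹ ≡ 9 (mod 11), so λ ≡ 3.
  x = λ² - 3 - 8 = 9 - 11 ≡ 9; y = λ·(3 - 9) - 7 ≡ 8. → (9, 8)

(9, 8)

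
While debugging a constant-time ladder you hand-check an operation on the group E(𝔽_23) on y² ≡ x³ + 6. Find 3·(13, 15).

(11, 7)

Write P = (13, 15).
Repeated addition: build up to 3P.
2P: tangent at (13, 15): λ = (3·13² + 0)/(2·15) ≡ 1/7. 7⁻¹ ≡ 10 (mod 23) since 7·10 = 70 ≡ 1, so λ ≡ 1·10 ≡ 10.
  x = λ² - 13 - 13 = 100 - 26 ≡ 5; y = λ·(13 - 5) - 15 ≡ 19. → (5, 19)
3P: (5, 19) + (13, 15). λ = (15 - 19)/(13 - 5) ≡ 19/8 mod 23. 8⁻¹ ≡ 3 (mod 23), so λ ≡ 11.
  x = λ² - 5 - 13 = 121 - 18 ≡ 11; y = λ·(5 - 11) - 19 ≡ 7. → (11, 7)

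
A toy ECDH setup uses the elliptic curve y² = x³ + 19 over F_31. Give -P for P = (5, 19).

-(5, 19) = (5, -19 mod 31) = (5, 12).

(5, 12)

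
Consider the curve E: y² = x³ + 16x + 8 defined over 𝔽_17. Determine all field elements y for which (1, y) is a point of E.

5, 12

x³ + 16x + 8 = 25 ≡ 8 (mod 17).
Square roots of 8 mod 17: 5 and 12 (since 5² = 25 ≡ 8).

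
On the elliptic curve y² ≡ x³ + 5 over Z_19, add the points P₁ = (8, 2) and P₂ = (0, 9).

(8, 2) + (0, 9). λ = (9 - 2)/(0 - 8) ≡ 7/11 mod 19. 11⁻¹ ≡ 7 (mod 19) since 11·7 = 77 ≡ 1, so λ ≡ 11.
  x = λ² - 8 - 0 = 121 - 8 ≡ 18; y = λ·(8 - 18) - 2 ≡ 2. → (18, 2)

(18, 2)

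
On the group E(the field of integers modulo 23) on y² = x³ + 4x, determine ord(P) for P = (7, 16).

8

2P: tangent at (7, 16): λ = (3·7² + 4)/(2·16) ≡ 13/9. 9⁻¹ ≡ 18 (mod 23) since 9·18 = 162 ≡ 1, so λ ≡ 13·18 ≡ 4.
  x = λ² - 7 - 7 = 16 - 14 ≡ 2; y = λ·(7 - 2) - 16 ≡ 4. → (2, 4)
3P: (2, 4) + (7, 16). λ = (16 - 4)/(7 - 2) ≡ 12/5 mod 23. 5⁻¹ ≡ 14 (mod 23) since 5·14 = 70 ≡ 1, so λ ≡ 7.
  x = λ² - 2 - 7 = 49 - 9 ≡ 17; y = λ·(2 - 17) - 4 ≡ 6. → (17, 6)
4P: (17, 6) + (7, 16). λ = (16 - 6)/(7 - 17) ≡ 10/13 mod 23. 13⁻¹ ≡ 16 (mod 23) since 13·16 = 208 ≡ 1, so λ ≡ 22.
  x = λ² - 17 - 7 = 484 - 24 ≡ 0; y = λ·(17 - 0) - 6 ≡ 0. → (0, 0)
5P: (0, 0) + (7, 16). λ = (16 - 0)/(7 - 0) ≡ 16/7 mod 23. 7⁻¹ ≡ 10 (mod 23) since 7·10 = 70 ≡ 1, so λ ≡ 22.
  x = λ² - 0 - 7 = 484 - 7 ≡ 17; y = λ·(0 - 17) - 0 ≡ 17. → (17, 17)
6P: (17, 17) + (7, 16). λ = (16 - 17)/(7 - 17) ≡ 22/13 mod 23. 13⁻¹ ≡ 16 (mod 23), so λ ≡ 7.
  x = λ² - 17 - 7 = 49 - 24 ≡ 2; y = λ·(17 - 2) - 17 ≡ 19. → (2, 19)
7P: (2, 19) + (7, 16). λ = (16 - 19)/(7 - 2) ≡ 20/5 mod 23. 5⁻¹ ≡ 14 (mod 23), so λ ≡ 4.
  x = λ² - 2 - 7 = 16 - 9 ≡ 7; y = λ·(2 - 7) - 19 ≡ 7. → (7, 7)
8P: (7, 7) + (7, 16): same x and y₁ ≡ -y₂, so the sum is the point at infinity.
8P = the point at infinity, so the order is 8.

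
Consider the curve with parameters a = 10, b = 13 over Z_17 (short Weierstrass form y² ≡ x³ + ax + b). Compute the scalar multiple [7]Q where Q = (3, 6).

Repeated addition: build up to 7Q.
2Q: tangent at (3, 6): λ = (3·3² + 10)/(2·6) ≡ 3/12. 12⁻¹ ≡ 10 (mod 17) since 12·10 = 120 ≡ 1, so λ ≡ 3·10 ≡ 13.
  x = λ² - 3 - 3 = 169 - 6 ≡ 10; y = λ·(3 - 10) - 6 ≡ 5. → (10, 5)
3Q: (10, 5) + (3, 6). λ = (6 - 5)/(3 - 10) ≡ 1/10 mod 17. 10⁻¹ ≡ 12 (mod 17), so λ ≡ 12.
  x = λ² - 10 - 3 = 144 - 13 ≡ 12; y = λ·(10 - 12) - 5 ≡ 5. → (12, 5)
4Q: (12, 5) + (3, 6). λ = (6 - 5)/(3 - 12) ≡ 1/8 mod 17. 8⁻¹ ≡ 15 (mod 17), so λ ≡ 15.
  x = λ² - 12 - 3 = 225 - 15 ≡ 6; y = λ·(12 - 6) - 5 ≡ 0. → (6, 0)
5Q: (6, 0) + (3, 6). λ = (6 - 0)/(3 - 6) ≡ 6/14 mod 17. 14⁻¹ ≡ 11 (mod 17) since 14·11 = 154 ≡ 1, so λ ≡ 15.
  x = λ² - 6 - 3 = 225 - 9 ≡ 12; y = λ·(6 - 12) - 0 ≡ 12. → (12, 12)
6Q: (12, 12) + (3, 6). λ = (6 - 12)/(3 - 12) ≡ 11/8 mod 17. 8⁻¹ ≡ 15 (mod 17), so λ ≡ 12.
  x = λ² - 12 - 3 = 144 - 15 ≡ 10; y = λ·(12 - 10) - 12 ≡ 12. → (10, 12)
7Q: (10, 12) + (3, 6). λ = (6 - 12)/(3 - 10) ≡ 11/10 mod 17. 10⁻¹ ≡ 12 (mod 17), so λ ≡ 13.
  x = λ² - 10 - 3 = 169 - 13 ≡ 3; y = λ·(10 - 3) - 12 ≡ 11. → (3, 11)

(3, 11)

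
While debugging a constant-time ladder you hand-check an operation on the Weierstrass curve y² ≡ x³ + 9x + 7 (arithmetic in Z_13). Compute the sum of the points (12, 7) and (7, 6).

(6, 2)

(12, 7) + (7, 6). λ = (6 - 7)/(7 - 12) ≡ 12/8 mod 13. 8⁻¹ ≡ 5 (mod 13), so λ ≡ 8.
  x = λ² - 12 - 7 = 64 - 19 ≡ 6; y = λ·(12 - 6) - 7 ≡ 2. → (6, 2)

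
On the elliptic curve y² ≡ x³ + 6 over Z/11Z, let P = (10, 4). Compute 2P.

(3, 0)

tangent at (10, 4): λ = (3·10² + 0)/(2·4) ≡ 3/8. 8⁻¹ ≡ 7 (mod 11) since 8·7 = 56 ≡ 1, so λ ≡ 3·7 ≡ 10.
  x = λ² - 10 - 10 = 100 - 20 ≡ 3; y = λ·(10 - 3) - 4 ≡ 0. → (3, 0)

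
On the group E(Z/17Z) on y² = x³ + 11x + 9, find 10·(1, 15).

(6, 6)

Write G = (1, 15).
Double-and-add on 10 = (1010)₂. Start with G = (1, 15) for the leading 1-bit.
double: tangent at (1, 15): λ = (3·1² + 11)/(2·15) ≡ 14/13. 13⁻¹ ≡ 4 (mod 17) since 13·4 = 52 ≡ 1, so λ ≡ 14·4 ≡ 5.
  x = λ² - 1 - 1 = 25 - 2 ≡ 6; y = λ·(1 - 6) - 15 ≡ 11. → (6, 11)
double: tangent at (6, 11): λ = (3·6² + 11)/(2·11) ≡ 0/5. 5⁻¹ ≡ 7 (mod 17), so λ ≡ 0·7 ≡ 0.
  x = λ² - 6 - 6 = 0 - 12 ≡ 5; y = λ·(6 - 5) - 11 ≡ 6. → (5, 6)
add G: (5, 6) + (1, 15). λ = (15 - 6)/(1 - 5) ≡ 9/13 mod 17. 13⁻¹ ≡ 4 (mod 17), so λ ≡ 2.
  x = λ² - 5 - 1 = 4 - 6 ≡ 15; y = λ·(5 - 15) - 6 ≡ 8. → (15, 8)
double: tangent at (15, 8): λ = (3·15² + 11)/(2·8) ≡ 6/16. 16⁻¹ ≡ 16 (mod 17), so λ ≡ 6·16 ≡ 11.
  x = λ² - 15 - 15 = 121 - 30 ≡ 6; y = λ·(15 - 6) - 8 ≡ 6. → (6, 6)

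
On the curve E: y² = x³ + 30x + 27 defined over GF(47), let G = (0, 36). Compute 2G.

tangent at (0, 36): λ = (3·0² + 30)/(2·36) ≡ 30/25. 25⁻¹ ≡ 32 (mod 47), so λ ≡ 30·32 ≡ 20.
  x = λ² - 0 - 0 = 400 - 0 ≡ 24; y = λ·(0 - 24) - 36 ≡ 1. → (24, 1)

(24, 1)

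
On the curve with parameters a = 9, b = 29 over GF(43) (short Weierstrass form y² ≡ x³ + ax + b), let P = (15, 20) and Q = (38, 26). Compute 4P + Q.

(33, 33)

First 4P:
Repeated addition: build up to 4P.
2P: tangent at (15, 20): λ = (3·15² + 9)/(2·20) ≡ 39/40. 40⁻¹ ≡ 14 (mod 43), so λ ≡ 39·14 ≡ 30.
  x = λ² - 15 - 15 = 900 - 30 ≡ 10; y = λ·(15 - 10) - 20 ≡ 1. → (10, 1)
3P: (10, 1) + (15, 20). λ = (20 - 1)/(15 - 10) ≡ 19/5 mod 43. 5⁻¹ ≡ 26 (mod 43) since 5·26 = 130 ≡ 1, so λ ≡ 21.
  x = λ² - 10 - 15 = 441 - 25 ≡ 29; y = λ·(10 - 29) - 1 ≡ 30. → (29, 30)
4P: (29, 30) + (15, 20). λ = (20 - 30)/(15 - 29) ≡ 33/29 mod 43. 29⁻¹ ≡ 3 (mod 43), so λ ≡ 13.
  x = λ² - 29 - 15 = 169 - 44 ≡ 39; y = λ·(29 - 39) - 30 ≡ 12. → (39, 12)
4P = (39, 12).
Finally 4P + Q:
(39, 12) + (38, 26). λ = (26 - 12)/(38 - 39) ≡ 14/42 mod 43. 42⁻¹ ≡ 42 (mod 43), so λ ≡ 29.
  x = λ² - 39 - 38 = 841 - 77 ≡ 33; y = λ·(39 - 33) - 12 ≡ 33. → (33, 33)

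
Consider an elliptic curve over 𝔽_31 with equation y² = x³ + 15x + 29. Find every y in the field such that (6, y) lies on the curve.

x³ + 15x + 29 = 335 ≡ 25 (mod 31).
Square roots of 25 mod 31: 5 and 26 (since 5² = 25 ≡ 25).

5, 26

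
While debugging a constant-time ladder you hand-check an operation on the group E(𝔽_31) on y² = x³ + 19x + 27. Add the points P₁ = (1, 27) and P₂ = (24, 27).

(1, 27) + (24, 27). λ = (27 - 27)/(24 - 1) ≡ 0/23 mod 31. 23⁻¹ ≡ 27 (mod 31), so λ ≡ 0.
  x = λ² - 1 - 24 = 0 - 25 ≡ 6; y = λ·(1 - 6) - 27 ≡ 4. → (6, 4)

(6, 4)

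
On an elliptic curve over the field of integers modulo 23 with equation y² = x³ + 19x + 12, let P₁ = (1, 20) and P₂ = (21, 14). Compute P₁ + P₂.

(1, 20) + (21, 14). λ = (14 - 20)/(21 - 1) ≡ 17/20 mod 23. 20⁻¹ ≡ 15 (mod 23), so λ ≡ 2.
  x = λ² - 1 - 21 = 4 - 22 ≡ 5; y = λ·(1 - 5) - 20 ≡ 18. → (5, 18)

(5, 18)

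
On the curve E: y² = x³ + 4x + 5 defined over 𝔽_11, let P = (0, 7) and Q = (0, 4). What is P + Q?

The two points share x = 0 and their y-coordinates satisfy 7 + 4 ≡ 0 (mod 11), so they are inverses. Their sum is the point at infinity.

O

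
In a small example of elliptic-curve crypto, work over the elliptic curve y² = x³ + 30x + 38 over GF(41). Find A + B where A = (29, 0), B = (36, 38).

(29, 0) + (36, 38). λ = (38 - 0)/(36 - 29) ≡ 38/7 mod 41. 7⁻¹ ≡ 6 (mod 41), so λ ≡ 23.
  x = λ² - 29 - 36 = 529 - 65 ≡ 13; y = λ·(29 - 13) - 0 ≡ 40. → (13, 40)

(13, 40)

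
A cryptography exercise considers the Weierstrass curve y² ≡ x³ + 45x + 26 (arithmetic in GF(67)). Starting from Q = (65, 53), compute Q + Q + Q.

(25, 19)

Repeated addition: build up to 3Q.
2Q: tangent at (65, 53): λ = (3·65² + 45)/(2·53) ≡ 57/39. 39⁻¹ ≡ 55 (mod 67), so λ ≡ 57·55 ≡ 53.
  x = λ² - 65 - 65 = 2809 - 130 ≡ 66; y = λ·(65 - 66) - 53 ≡ 28. → (66, 28)
3Q: (66, 28) + (65, 53). λ = (53 - 28)/(65 - 66) ≡ 25/66 mod 67. 66⁻¹ ≡ 66 (mod 67) since 66·66 = 4356 ≡ 1, so λ ≡ 42.
  x = λ² - 66 - 65 = 1764 - 131 ≡ 25; y = λ·(66 - 25) - 28 ≡ 19. → (25, 19)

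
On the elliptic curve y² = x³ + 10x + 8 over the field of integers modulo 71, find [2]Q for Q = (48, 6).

tangent at (48, 6): λ = (3·48² + 10)/(2·6) ≡ 35/12. 12⁻¹ ≡ 6 (mod 71), so λ ≡ 35·6 ≡ 68.
  x = λ² - 48 - 48 = 4624 - 96 ≡ 55; y = λ·(48 - 55) - 6 ≡ 15. → (55, 15)

(55, 15)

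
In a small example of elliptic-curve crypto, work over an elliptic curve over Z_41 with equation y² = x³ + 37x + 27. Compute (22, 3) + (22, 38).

O

The two points share x = 22 and their y-coordinates satisfy 3 + 38 ≡ 0 (mod 41), so they are inverses. Their sum is ∞.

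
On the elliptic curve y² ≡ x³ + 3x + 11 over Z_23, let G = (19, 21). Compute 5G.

Double-and-add on 5 = (101)₂. Start with G = (19, 21) for the leading 1-bit.
double: tangent at (19, 21): λ = (3·19² + 3)/(2·21) ≡ 5/19. 19⁻¹ ≡ 17 (mod 23), so λ ≡ 5·17 ≡ 16.
  x = λ² - 19 - 19 = 256 - 38 ≡ 11; y = λ·(19 - 11) - 21 ≡ 15. → (11, 15)
double: tangent at (11, 15): λ = (3·11² + 3)/(2·15) ≡ 21/7. 7⁻¹ ≡ 10 (mod 23) since 7·10 = 70 ≡ 1, so λ ≡ 21·10 ≡ 3.
  x = λ² - 11 - 11 = 9 - 22 ≡ 10; y = λ·(11 - 10) - 15 ≡ 11. → (10, 11)
add G: (10, 11) + (19, 21). λ = (21 - 11)/(19 - 10) ≡ 10/9 mod 23. 9⁻¹ ≡ 18 (mod 23) since 9·18 = 162 ≡ 1, so λ ≡ 19.
  x = λ² - 10 - 19 = 361 - 29 ≡ 10; y = λ·(10 - 10) - 11 ≡ 12. → (10, 12)

(10, 12)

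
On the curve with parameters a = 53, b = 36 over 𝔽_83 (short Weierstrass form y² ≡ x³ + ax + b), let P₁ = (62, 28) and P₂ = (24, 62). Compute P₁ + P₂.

(27, 63)

(62, 28) + (24, 62). λ = (62 - 28)/(24 - 62) ≡ 34/45 mod 83. 45⁻¹ ≡ 24 (mod 83), so λ ≡ 69.
  x = λ² - 62 - 24 = 4761 - 86 ≡ 27; y = λ·(62 - 27) - 28 ≡ 63. → (27, 63)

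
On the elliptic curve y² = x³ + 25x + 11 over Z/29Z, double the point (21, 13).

(12, 3)

tangent at (21, 13): λ = (3·21² + 25)/(2·13) ≡ 14/26. 26⁻¹ ≡ 19 (mod 29), so λ ≡ 14·19 ≡ 5.
  x = λ² - 21 - 21 = 25 - 42 ≡ 12; y = λ·(21 - 12) - 13 ≡ 3. → (12, 3)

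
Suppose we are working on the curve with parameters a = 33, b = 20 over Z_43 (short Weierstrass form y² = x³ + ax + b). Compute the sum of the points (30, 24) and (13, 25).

(25, 1)

(30, 24) + (13, 25). λ = (25 - 24)/(13 - 30) ≡ 1/26 mod 43. 26⁻¹ ≡ 5 (mod 43), so λ ≡ 5.
  x = λ² - 30 - 13 = 25 - 43 ≡ 25; y = λ·(30 - 25) - 24 ≡ 1. → (25, 1)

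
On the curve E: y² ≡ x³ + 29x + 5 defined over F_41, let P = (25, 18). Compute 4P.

(7, 31)

Double-and-add on 4 = (100)₂. Start with P = (25, 18) for the leading 1-bit.
double: tangent at (25, 18): λ = (3·25² + 29)/(2·18) ≡ 18/36. 36⁻¹ ≡ 8 (mod 41), so λ ≡ 18·8 ≡ 21.
  x = λ² - 25 - 25 = 441 - 50 ≡ 22; y = λ·(25 - 22) - 18 ≡ 4. → (22, 4)
double: tangent at (22, 4): λ = (3·22² + 29)/(2·4) ≡ 5/8. 8⁻¹ ≡ 36 (mod 41) since 8·36 = 288 ≡ 1, so λ ≡ 5·36 ≡ 16.
  x = λ² - 22 - 22 = 256 - 44 ≡ 7; y = λ·(22 - 7) - 4 ≡ 31. → (7, 31)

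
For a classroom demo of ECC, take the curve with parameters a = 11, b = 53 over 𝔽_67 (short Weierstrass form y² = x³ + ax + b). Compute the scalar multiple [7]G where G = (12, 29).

(65, 31)

Double-and-add on 7 = (111)₂. Start with G = (12, 29) for the leading 1-bit.
double: tangent at (12, 29): λ = (3·12² + 11)/(2·29) ≡ 41/58. 58⁻¹ ≡ 52 (mod 67), so λ ≡ 41·52 ≡ 55.
  x = λ² - 12 - 12 = 3025 - 24 ≡ 53; y = λ·(12 - 53) - 29 ≡ 61. → (53, 61)
add G: (53, 61) + (12, 29). λ = (29 - 61)/(12 - 53) ≡ 35/26 mod 67. 26⁻¹ ≡ 49 (mod 67), so λ ≡ 40.
  x = λ² - 53 - 12 = 1600 - 65 ≡ 61; y = λ·(53 - 61) - 61 ≡ 21. → (61, 21)
double: tangent at (61, 21): λ = (3·61² + 11)/(2·21) ≡ 52/42. 42⁻¹ ≡ 8 (mod 67), so λ ≡ 52·8 ≡ 14.
  x = λ² - 61 - 61 = 196 - 122 ≡ 7; y = λ·(61 - 7) - 21 ≡ 65. → (7, 65)
add G: (7, 65) + (12, 29). λ = (29 - 65)/(12 - 7) ≡ 31/5 mod 67. 5⁻¹ ≡ 27 (mod 67), so λ ≡ 33.
  x = λ² - 7 - 12 = 1089 - 19 ≡ 65; y = λ·(7 - 65) - 65 ≡ 31. → (65, 31)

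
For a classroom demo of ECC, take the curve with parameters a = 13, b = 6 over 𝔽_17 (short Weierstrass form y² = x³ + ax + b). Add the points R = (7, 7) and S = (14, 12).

(7, 7) + (14, 12). λ = (12 - 7)/(14 - 7) ≡ 5/7 mod 17. 7⁻¹ ≡ 5 (mod 17), so λ ≡ 8.
  x = λ² - 7 - 14 = 64 - 21 ≡ 9; y = λ·(7 - 9) - 7 ≡ 11. → (9, 11)

(9, 11)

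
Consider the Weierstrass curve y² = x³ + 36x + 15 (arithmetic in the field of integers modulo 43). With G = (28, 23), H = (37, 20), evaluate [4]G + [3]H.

(13, 10)

First 4G:
Repeated addition: build up to 4G.
2G: tangent at (28, 23): λ = (3·28² + 36)/(2·23) ≡ 23/3. 3⁻¹ ≡ 29 (mod 43), so λ ≡ 23·29 ≡ 22.
  x = λ² - 28 - 28 = 484 - 56 ≡ 41; y = λ·(28 - 41) - 23 ≡ 35. → (41, 35)
3G: (41, 35) + (28, 23). λ = (23 - 35)/(28 - 41) ≡ 31/30 mod 43. 30⁻¹ ≡ 33 (mod 43), so λ ≡ 34.
  x = λ² - 41 - 28 = 1156 - 69 ≡ 12; y = λ·(41 - 12) - 35 ≡ 5. → (12, 5)
4G: (12, 5) + (28, 23). λ = (23 - 5)/(28 - 12) ≡ 18/16 mod 43. 16⁻¹ ≡ 35 (mod 43) since 16·35 = 560 ≡ 1, so λ ≡ 28.
  x = λ² - 12 - 28 = 784 - 40 ≡ 13; y = λ·(12 - 13) - 5 ≡ 10. → (13, 10)
4G = (13, 10).
Next 3H:
Repeated addition: build up to 3H.
2H: tangent at (37, 20): λ = (3·37² + 36)/(2·20) ≡ 15/40. 40⁻¹ ≡ 14 (mod 43), so λ ≡ 15·14 ≡ 38.
  x = λ² - 37 - 37 = 1444 - 74 ≡ 37; y = λ·(37 - 37) - 20 ≡ 23. → (37, 23)
3H: (37, 23) + (37, 20): same x and y₁ ≡ -y₂, so the sum is the point at infinity.
3H = the point at infinity.
Finally 4G + 3H:
(13, 10) + the point at infinity = (13, 10) (identity).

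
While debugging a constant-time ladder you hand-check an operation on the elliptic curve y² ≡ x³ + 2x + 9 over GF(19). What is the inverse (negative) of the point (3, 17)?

-(3, 17) = (3, -17 mod 19) = (3, 2).

(3, 2)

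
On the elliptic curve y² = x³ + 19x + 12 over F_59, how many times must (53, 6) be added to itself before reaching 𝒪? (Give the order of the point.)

11

2P: tangent at (53, 6): λ = (3·53² + 19)/(2·6) ≡ 9/12. 12⁻¹ ≡ 5 (mod 59), so λ ≡ 9·5 ≡ 45.
  x = λ² - 53 - 53 = 2025 - 106 ≡ 31; y = λ·(53 - 31) - 6 ≡ 40. → (31, 40)
3P: (31, 40) + (53, 6). λ = (6 - 40)/(53 - 31) ≡ 25/22 mod 59. 22⁻¹ ≡ 51 (mod 59) since 22·51 = 1122 ≡ 1, so λ ≡ 36.
  x = λ² - 31 - 53 = 1296 - 84 ≡ 32; y = λ·(31 - 32) - 40 ≡ 42. → (32, 42)
4P: (32, 42) + (53, 6). λ = (6 - 42)/(53 - 32) ≡ 23/21 mod 59. 21⁻¹ ≡ 45 (mod 59), so λ ≡ 32.
  x = λ² - 32 - 53 = 1024 - 85 ≡ 54; y = λ·(32 - 54) - 42 ≡ 21. → (54, 21)
5P: (54, 21) + (53, 6). λ = (6 - 21)/(53 - 54) ≡ 44/58 mod 59. 58⁻¹ ≡ 58 (mod 59) since 58·58 = 3364 ≡ 1, so λ ≡ 15.
  x = λ² - 54 - 53 = 225 - 107 ≡ 0; y = λ·(54 - 0) - 21 ≡ 22. → (0, 22)
6P: (0, 22) + (53, 6). λ = (6 - 22)/(53 - 0) ≡ 43/53 mod 59. 53⁻¹ ≡ 49 (mod 59), so λ ≡ 42.
  x = λ² - 0 - 53 = 1764 - 53 ≡ 0; y = λ·(0 - 0) - 22 ≡ 37. → (0, 37)
7P: (0, 37) + (53, 6). λ = (6 - 37)/(53 - 0) ≡ 28/53 mod 59. 53⁻¹ ≡ 49 (mod 59), so λ ≡ 15.
  x = λ² - 0 - 53 = 225 - 53 ≡ 54; y = λ·(0 - 54) - 37 ≡ 38. → (54, 38)
8P: (54, 38) + (53, 6). λ = (6 - 38)/(53 - 54) ≡ 27/58 mod 59. 58⁻¹ ≡ 58 (mod 59), so λ ≡ 32.
  x = λ² - 54 - 53 = 1024 - 107 ≡ 32; y = λ·(54 - 32) - 38 ≡ 17. → (32, 17)
9P: (32, 17) + (53, 6). λ = (6 - 17)/(53 - 32) ≡ 48/21 mod 59. 21⁻¹ ≡ 45 (mod 59), so λ ≡ 36.
  x = λ² - 32 - 53 = 1296 - 85 ≡ 31; y = λ·(32 - 31) - 17 ≡ 19. → (31, 19)
10P: (31, 19) + (53, 6). λ = (6 - 19)/(53 - 31) ≡ 46/22 mod 59. 22⁻¹ ≡ 51 (mod 59) since 22·51 = 1122 ≡ 1, so λ ≡ 45.
  x = λ² - 31 - 53 = 2025 - 84 ≡ 53; y = λ·(31 - 53) - 19 ≡ 53. → (53, 53)
11P: (53, 53) + (53, 6): same x and y₁ ≡ -y₂, so the sum is 𝒪.
11P = 𝒪, so the order is 11.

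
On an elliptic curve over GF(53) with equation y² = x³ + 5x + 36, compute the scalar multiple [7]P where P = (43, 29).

(40, 0)

Repeated addition: build up to 7P.
2P: tangent at (43, 29): λ = (3·43² + 5)/(2·29) ≡ 40/5. 5⁻¹ ≡ 32 (mod 53), so λ ≡ 40·32 ≡ 8.
  x = λ² - 43 - 43 = 64 - 86 ≡ 31; y = λ·(43 - 31) - 29 ≡ 14. → (31, 14)
3P: (31, 14) + (43, 29). λ = (29 - 14)/(43 - 31) ≡ 15/12 mod 53. 12⁻¹ ≡ 31 (mod 53) since 12·31 = 372 ≡ 1, so λ ≡ 41.
  x = λ² - 31 - 43 = 1681 - 74 ≡ 17; y = λ·(31 - 17) - 14 ≡ 30. → (17, 30)
4P: (17, 30) + (43, 29). λ = (29 - 30)/(43 - 17) ≡ 52/26 mod 53. 26⁻¹ ≡ 51 (mod 53), so λ ≡ 2.
  x = λ² - 17 - 43 = 4 - 60 ≡ 50; y = λ·(17 - 50) - 30 ≡ 10. → (50, 10)
5P: (50, 10) + (43, 29). λ = (29 - 10)/(43 - 50) ≡ 19/46 mod 53. 46⁻¹ ≡ 15 (mod 53), so λ ≡ 20.
  x = λ² - 50 - 43 = 400 - 93 ≡ 42; y = λ·(50 - 42) - 10 ≡ 44. → (42, 44)
6P: (42, 44) + (43, 29). λ = (29 - 44)/(43 - 42) ≡ 38/1 mod 53. 1⁻¹ ≡ 1 (mod 53) since 1·1 = 1 ≡ 1, so λ ≡ 38.
  x = λ² - 42 - 43 = 1444 - 85 ≡ 34; y = λ·(42 - 34) - 44 ≡ 48. → (34, 48)
7P: (34, 48) + (43, 29). λ = (29 - 48)/(43 - 34) ≡ 34/9 mod 53. 9⁻¹ ≡ 6 (mod 53) since 9·6 = 54 ≡ 1, so λ ≡ 45.
  x = λ² - 34 - 43 = 2025 - 77 ≡ 40; y = λ·(34 - 40) - 48 ≡ 0. → (40, 0)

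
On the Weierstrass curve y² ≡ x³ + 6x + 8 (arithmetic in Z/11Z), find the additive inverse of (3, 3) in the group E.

(3, 8)

-(3, 3) = (3, -3 mod 11) = (3, 8).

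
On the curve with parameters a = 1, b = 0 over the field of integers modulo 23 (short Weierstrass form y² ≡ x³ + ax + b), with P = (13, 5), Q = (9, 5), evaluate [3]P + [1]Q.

(16, 15)

First 3P:
Repeated addition: build up to 3P.
2P: tangent at (13, 5): λ = (3·13² + 1)/(2·5) ≡ 2/10. 10⁻¹ ≡ 7 (mod 23), so λ ≡ 2·7 ≡ 14.
  x = λ² - 13 - 13 = 196 - 26 ≡ 9; y = λ·(13 - 9) - 5 ≡ 5. → (9, 5)
3P: (9, 5) + (13, 5). λ = (5 - 5)/(13 - 9) ≡ 0/4 mod 23. 4⁻¹ ≡ 6 (mod 23), so λ ≡ 0.
  x = λ² - 9 - 13 = 0 - 22 ≡ 1; y = λ·(9 - 1) - 5 ≡ 18. → (1, 18)
3P = (1, 18).
Finally 3P + Q:
(1, 18) + (9, 5). λ = (5 - 18)/(9 - 1) ≡ 10/8 mod 23. 8⁻¹ ≡ 3 (mod 23), so λ ≡ 7.
  x = λ² - 1 - 9 = 49 - 10 ≡ 16; y = λ·(1 - 16) - 18 ≡ 15. → (16, 15)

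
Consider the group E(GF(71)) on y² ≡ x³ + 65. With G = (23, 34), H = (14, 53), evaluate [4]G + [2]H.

First 4G:
Double-and-add on 4 = (100)₂. Start with G = (23, 34) for the leading 1-bit.
double: tangent at (23, 34): λ = (3·23² + 0)/(2·34) ≡ 25/68. 68⁻¹ ≡ 47 (mod 71), so λ ≡ 25·47 ≡ 39.
  x = λ² - 23 - 23 = 1521 - 46 ≡ 55; y = λ·(23 - 55) - 34 ≡ 67. → (55, 67)
double: tangent at (55, 67): λ = (3·55² + 0)/(2·67) ≡ 58/63. 63⁻¹ ≡ 62 (mod 71), so λ ≡ 58·62 ≡ 46.
  x = λ² - 55 - 55 = 2116 - 110 ≡ 18; y = λ·(55 - 18) - 67 ≡ 2. → (18, 2)
4G = (18, 2).
Next 2H:
Repeated addition: build up to 2H.
2H: tangent at (14, 53): λ = (3·14² + 0)/(2·53) ≡ 20/35. 35⁻¹ ≡ 69 (mod 71) since 35·69 = 2415 ≡ 1, so λ ≡ 20·69 ≡ 31.
  x = λ² - 14 - 14 = 961 - 28 ≡ 10; y = λ·(14 - 10) - 53 ≡ 0. → (10, 0)
2H = (10, 0).
Finally 4G + 2H:
(18, 2) + (10, 0). λ = (0 - 2)/(10 - 18) ≡ 69/63 mod 71. 63⁻¹ ≡ 62 (mod 71), so λ ≡ 18.
  x = λ² - 18 - 10 = 324 - 28 ≡ 12; y = λ·(18 - 12) - 2 ≡ 35. → (12, 35)

(12, 35)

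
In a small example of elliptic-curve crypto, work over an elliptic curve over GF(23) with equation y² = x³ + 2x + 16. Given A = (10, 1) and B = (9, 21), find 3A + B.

(3, 7)

First 3A:
Repeated addition: build up to 3A.
2A: tangent at (10, 1): λ = (3·10² + 2)/(2·1) ≡ 3/2. 2⁻¹ ≡ 12 (mod 23) since 2·12 = 24 ≡ 1, so λ ≡ 3·12 ≡ 13.
  x = λ² - 10 - 10 = 169 - 20 ≡ 11; y = λ·(10 - 11) - 1 ≡ 9. → (11, 9)
3A: (11, 9) + (10, 1). λ = (1 - 9)/(10 - 11) ≡ 15/22 mod 23. 22⁻¹ ≡ 22 (mod 23) since 22·22 = 484 ≡ 1, so λ ≡ 8.
  x = λ² - 11 - 10 = 64 - 21 ≡ 20; y = λ·(11 - 20) - 9 ≡ 11. → (20, 11)
3A = (20, 11).
Finally 3A + B:
(20, 11) + (9, 21). λ = (21 - 11)/(9 - 20) ≡ 10/12 mod 23. 12⁻¹ ≡ 2 (mod 23) since 12·2 = 24 ≡ 1, so λ ≡ 20.
  x = λ² - 20 - 9 = 400 - 29 ≡ 3; y = λ·(20 - 3) - 11 ≡ 7. → (3, 7)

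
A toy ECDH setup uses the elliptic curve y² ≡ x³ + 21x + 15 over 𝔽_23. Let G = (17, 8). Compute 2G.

tangent at (17, 8): λ = (3·17² + 21)/(2·8) ≡ 14/16. 16⁻¹ ≡ 13 (mod 23), so λ ≡ 14·13 ≡ 21.
  x = λ² - 17 - 17 = 441 - 34 ≡ 16; y = λ·(17 - 16) - 8 ≡ 13. → (16, 13)

(16, 13)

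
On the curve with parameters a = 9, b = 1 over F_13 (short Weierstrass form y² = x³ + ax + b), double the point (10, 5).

(7, 11)

tangent at (10, 5): λ = (3·10² + 9)/(2·5) ≡ 10/10. 10⁻¹ ≡ 4 (mod 13), so λ ≡ 10·4 ≡ 1.
  x = λ² - 10 - 10 = 1 - 20 ≡ 7; y = λ·(10 - 7) - 5 ≡ 11. → (7, 11)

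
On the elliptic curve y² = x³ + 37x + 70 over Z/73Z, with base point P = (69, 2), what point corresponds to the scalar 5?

Double-and-add on 5 = (101)₂. Start with P = (69, 2) for the leading 1-bit.
double: tangent at (69, 2): λ = (3·69² + 37)/(2·2) ≡ 12/4. 4⁻¹ ≡ 55 (mod 73), so λ ≡ 12·55 ≡ 3.
  x = λ² - 69 - 69 = 9 - 138 ≡ 17; y = λ·(69 - 17) - 2 ≡ 8. → (17, 8)
double: tangent at (17, 8): λ = (3·17² + 37)/(2·8) ≡ 28/16. 16⁻¹ ≡ 32 (mod 73) since 16·32 = 512 ≡ 1, so λ ≡ 28·32 ≡ 20.
  x = λ² - 17 - 17 = 400 - 34 ≡ 1; y = λ·(17 - 1) - 8 ≡ 20. → (1, 20)
add P: (1, 20) + (69, 2). λ = (2 - 20)/(69 - 1) ≡ 55/68 mod 73. 68⁻¹ ≡ 29 (mod 73), so λ ≡ 62.
  x = λ² - 1 - 69 = 3844 - 70 ≡ 51; y = λ·(1 - 51) - 20 ≡ 19. → (51, 19)

(51, 19)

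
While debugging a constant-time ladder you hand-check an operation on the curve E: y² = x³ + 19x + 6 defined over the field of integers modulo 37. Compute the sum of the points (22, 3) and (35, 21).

(22, 3) + (35, 21). λ = (21 - 3)/(35 - 22) ≡ 18/13 mod 37. 13⁻¹ ≡ 20 (mod 37) since 13·20 = 260 ≡ 1, so λ ≡ 27.
  x = λ² - 22 - 35 = 729 - 57 ≡ 6; y = λ·(22 - 6) - 3 ≡ 22. → (6, 22)

(6, 22)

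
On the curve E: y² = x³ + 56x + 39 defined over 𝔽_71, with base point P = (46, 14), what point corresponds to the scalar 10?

(63, 59)

Repeated addition: build up to 10P.
2P: tangent at (46, 14): λ = (3·46² + 56)/(2·14) ≡ 14/28. 28⁻¹ ≡ 33 (mod 71), so λ ≡ 14·33 ≡ 36.
  x = λ² - 46 - 46 = 1296 - 92 ≡ 68; y = λ·(46 - 68) - 14 ≡ 46. → (68, 46)
3P: (68, 46) + (46, 14). λ = (14 - 46)/(46 - 68) ≡ 39/49 mod 71. 49⁻¹ ≡ 29 (mod 71) since 49·29 = 1421 ≡ 1, so λ ≡ 66.
  x = λ² - 68 - 46 = 4356 - 114 ≡ 53; y = λ·(68 - 53) - 46 ≡ 21. → (53, 21)
4P: (53, 21) + (46, 14). λ = (14 - 21)/(46 - 53) ≡ 64/64 mod 71. 64⁻¹ ≡ 10 (mod 71), so λ ≡ 1.
  x = λ² - 53 - 46 = 1 - 99 ≡ 44; y = λ·(53 - 44) - 21 ≡ 59. → (44, 59)
5P: (44, 59) + (46, 14). λ = (14 - 59)/(46 - 44) ≡ 26/2 mod 71. 2⁻¹ ≡ 36 (mod 71) since 2·36 = 72 ≡ 1, so λ ≡ 13.
  x = λ² - 44 - 46 = 169 - 90 ≡ 8; y = λ·(44 - 8) - 59 ≡ 54. → (8, 54)
6P: (8, 54) + (46, 14). λ = (14 - 54)/(46 - 8) ≡ 31/38 mod 71. 38⁻¹ ≡ 43 (mod 71), so λ ≡ 55.
  x = λ² - 8 - 46 = 3025 - 54 ≡ 60; y = λ·(8 - 60) - 54 ≡ 68. → (60, 68)
7P: (60, 68) + (46, 14). λ = (14 - 68)/(46 - 60) ≡ 17/57 mod 71. 57⁻¹ ≡ 5 (mod 71), so λ ≡ 14.
  x = λ² - 60 - 46 = 196 - 106 ≡ 19; y = λ·(60 - 19) - 68 ≡ 9. → (19, 9)
8P: (19, 9) + (46, 14). λ = (14 - 9)/(46 - 19) ≡ 5/27 mod 71. 27⁻¹ ≡ 50 (mod 71), so λ ≡ 37.
  x = λ² - 19 - 46 = 1369 - 65 ≡ 26; y = λ·(19 - 26) - 9 ≡ 16. → (26, 16)
9P: (26, 16) + (46, 14). λ = (14 - 16)/(46 - 26) ≡ 69/20 mod 71. 20⁻¹ ≡ 32 (mod 71) since 20·32 = 640 ≡ 1, so λ ≡ 7.
  x = λ² - 26 - 46 = 49 - 72 ≡ 48; y = λ·(26 - 48) - 16 ≡ 43. → (48, 43)
10P: (48, 43) + (46, 14). λ = (14 - 43)/(46 - 48) ≡ 42/69 mod 71. 69⁻¹ ≡ 35 (mod 71) since 69·35 = 2415 ≡ 1, so λ ≡ 50.
  x = λ² - 48 - 46 = 2500 - 94 ≡ 63; y = λ·(48 - 63) - 43 ≡ 59. → (63, 59)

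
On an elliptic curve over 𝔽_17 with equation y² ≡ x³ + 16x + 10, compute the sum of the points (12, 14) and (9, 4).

(12, 14) + (9, 4). λ = (4 - 14)/(9 - 12) ≡ 7/14 mod 17. 14⁻¹ ≡ 11 (mod 17), so λ ≡ 9.
  x = λ² - 12 - 9 = 81 - 21 ≡ 9; y = λ·(12 - 9) - 14 ≡ 13. → (9, 13)

(9, 13)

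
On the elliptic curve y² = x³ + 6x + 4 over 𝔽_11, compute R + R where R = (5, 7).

(4, 9)

tangent at (5, 7): λ = (3·5² + 6)/(2·7) ≡ 4/3. 3⁻¹ ≡ 4 (mod 11) since 3·4 = 12 ≡ 1, so λ ≡ 4·4 ≡ 5.
  x = λ² - 5 - 5 = 25 - 10 ≡ 4; y = λ·(5 - 4) - 7 ≡ 9. → (4, 9)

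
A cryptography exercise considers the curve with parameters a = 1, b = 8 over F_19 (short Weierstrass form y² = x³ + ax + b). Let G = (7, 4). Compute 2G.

(10, 7)

tangent at (7, 4): λ = (3·7² + 1)/(2·4) ≡ 15/8. 8⁻¹ ≡ 12 (mod 19) since 8·12 = 96 ≡ 1, so λ ≡ 15·12 ≡ 9.
  x = λ² - 7 - 7 = 81 - 14 ≡ 10; y = λ·(7 - 10) - 4 ≡ 7. → (10, 7)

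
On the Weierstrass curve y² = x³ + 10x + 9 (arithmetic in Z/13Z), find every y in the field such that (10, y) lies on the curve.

2, 11

x³ + 10x + 9 = 1109 ≡ 4 (mod 13).
Square roots of 4 mod 13: 2 and 11 (since 2² = 4 ≡ 4).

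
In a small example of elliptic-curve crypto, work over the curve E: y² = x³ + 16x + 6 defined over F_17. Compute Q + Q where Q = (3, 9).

(7, 6)

tangent at (3, 9): λ = (3·3² + 16)/(2·9) ≡ 9/1. 1⁻¹ ≡ 1 (mod 17), so λ ≡ 9·1 ≡ 9.
  x = λ² - 3 - 3 = 81 - 6 ≡ 7; y = λ·(3 - 7) - 9 ≡ 6. → (7, 6)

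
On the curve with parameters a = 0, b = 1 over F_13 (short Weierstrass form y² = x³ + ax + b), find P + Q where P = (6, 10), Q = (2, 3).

(6, 10) + (2, 3). λ = (3 - 10)/(2 - 6) ≡ 6/9 mod 13. 9⁻¹ ≡ 3 (mod 13), so λ ≡ 5.
  x = λ² - 6 - 2 = 25 - 8 ≡ 4; y = λ·(6 - 4) - 10 ≡ 0. → (4, 0)

(4, 0)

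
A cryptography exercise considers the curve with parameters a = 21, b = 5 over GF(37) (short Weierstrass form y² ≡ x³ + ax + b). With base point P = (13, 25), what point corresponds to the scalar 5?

Repeated addition: build up to 5P.
2P: tangent at (13, 25): λ = (3·13² + 21)/(2·25) ≡ 10/13. 13⁻¹ ≡ 20 (mod 37), so λ ≡ 10·20 ≡ 15.
  x = λ² - 13 - 13 = 225 - 26 ≡ 14; y = λ·(13 - 14) - 25 ≡ 34. → (14, 34)
3P: (14, 34) + (13, 25). λ = (25 - 34)/(13 - 14) ≡ 28/36 mod 37. 36⁻¹ ≡ 36 (mod 37), so λ ≡ 9.
  x = λ² - 14 - 13 = 81 - 27 ≡ 17; y = λ·(14 - 17) - 34 ≡ 13. → (17, 13)
4P: (17, 13) + (13, 25). λ = (25 - 13)/(13 - 17) ≡ 12/33 mod 37. 33⁻¹ ≡ 9 (mod 37) since 33·9 = 297 ≡ 1, so λ ≡ 34.
  x = λ² - 17 - 13 = 1156 - 30 ≡ 16; y = λ·(17 - 16) - 13 ≡ 21. → (16, 21)
5P: (16, 21) + (13, 25). λ = (25 - 21)/(13 - 16) ≡ 4/34 mod 37. 34⁻¹ ≡ 12 (mod 37), so λ ≡ 11.
  x = λ² - 16 - 13 = 121 - 29 ≡ 18; y = λ·(16 - 18) - 21 ≡ 31. → (18, 31)

(18, 31)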